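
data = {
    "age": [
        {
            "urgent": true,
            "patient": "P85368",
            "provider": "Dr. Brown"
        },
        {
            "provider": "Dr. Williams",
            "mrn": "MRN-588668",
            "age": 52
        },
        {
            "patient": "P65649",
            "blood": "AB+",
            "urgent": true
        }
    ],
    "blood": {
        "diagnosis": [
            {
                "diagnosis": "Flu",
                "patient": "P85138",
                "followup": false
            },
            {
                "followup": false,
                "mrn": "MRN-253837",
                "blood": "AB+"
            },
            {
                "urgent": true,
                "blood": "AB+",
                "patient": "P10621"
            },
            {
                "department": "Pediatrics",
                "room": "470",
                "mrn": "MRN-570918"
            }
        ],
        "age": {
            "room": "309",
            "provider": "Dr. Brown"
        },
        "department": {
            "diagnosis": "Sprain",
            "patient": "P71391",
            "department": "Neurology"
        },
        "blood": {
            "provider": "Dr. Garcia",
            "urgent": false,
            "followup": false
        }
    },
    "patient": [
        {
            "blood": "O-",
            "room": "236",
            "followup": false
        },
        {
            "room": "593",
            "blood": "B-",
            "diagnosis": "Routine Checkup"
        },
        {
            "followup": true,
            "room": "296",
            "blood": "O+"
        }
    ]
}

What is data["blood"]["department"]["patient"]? "P71391"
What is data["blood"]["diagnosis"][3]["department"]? "Pediatrics"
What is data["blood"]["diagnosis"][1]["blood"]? "AB+"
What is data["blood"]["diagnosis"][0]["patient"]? "P85138"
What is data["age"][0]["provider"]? "Dr. Brown"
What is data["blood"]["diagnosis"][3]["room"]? "470"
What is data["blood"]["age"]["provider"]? "Dr. Brown"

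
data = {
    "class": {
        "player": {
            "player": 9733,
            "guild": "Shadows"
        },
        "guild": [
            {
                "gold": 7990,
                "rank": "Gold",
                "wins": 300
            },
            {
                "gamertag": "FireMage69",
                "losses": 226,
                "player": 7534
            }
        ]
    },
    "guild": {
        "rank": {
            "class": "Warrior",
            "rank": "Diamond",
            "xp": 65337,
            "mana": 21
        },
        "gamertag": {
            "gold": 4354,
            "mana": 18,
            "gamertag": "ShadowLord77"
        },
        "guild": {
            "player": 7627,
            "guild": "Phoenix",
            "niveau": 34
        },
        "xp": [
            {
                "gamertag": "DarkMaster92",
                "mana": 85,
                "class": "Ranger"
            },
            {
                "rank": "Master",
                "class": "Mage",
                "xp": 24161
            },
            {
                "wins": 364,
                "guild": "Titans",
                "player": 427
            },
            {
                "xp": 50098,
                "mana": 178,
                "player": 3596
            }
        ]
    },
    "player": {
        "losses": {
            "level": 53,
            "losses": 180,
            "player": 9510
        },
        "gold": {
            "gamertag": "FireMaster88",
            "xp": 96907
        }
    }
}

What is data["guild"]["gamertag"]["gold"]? 4354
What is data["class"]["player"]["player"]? 9733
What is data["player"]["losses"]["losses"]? 180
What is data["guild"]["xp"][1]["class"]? "Mage"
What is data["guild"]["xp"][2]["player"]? 427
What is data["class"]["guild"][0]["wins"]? 300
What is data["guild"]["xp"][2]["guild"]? "Titans"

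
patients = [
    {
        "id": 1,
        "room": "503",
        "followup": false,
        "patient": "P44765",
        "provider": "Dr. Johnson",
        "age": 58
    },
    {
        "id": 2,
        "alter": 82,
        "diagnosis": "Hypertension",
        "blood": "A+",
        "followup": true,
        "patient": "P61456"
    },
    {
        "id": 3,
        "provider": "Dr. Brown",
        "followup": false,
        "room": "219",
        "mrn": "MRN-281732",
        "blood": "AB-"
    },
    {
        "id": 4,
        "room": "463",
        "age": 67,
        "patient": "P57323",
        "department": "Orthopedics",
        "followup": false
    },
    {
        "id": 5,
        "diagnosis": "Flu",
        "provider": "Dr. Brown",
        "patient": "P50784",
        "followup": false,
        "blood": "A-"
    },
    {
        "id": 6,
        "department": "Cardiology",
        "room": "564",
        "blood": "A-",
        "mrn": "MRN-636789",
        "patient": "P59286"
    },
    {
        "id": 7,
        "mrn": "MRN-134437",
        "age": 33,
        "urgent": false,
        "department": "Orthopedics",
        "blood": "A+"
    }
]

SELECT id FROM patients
[1, 2, 3, 4, 5, 6, 7]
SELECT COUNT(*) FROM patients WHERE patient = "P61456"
1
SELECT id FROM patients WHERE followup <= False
[1, 3, 4, 5]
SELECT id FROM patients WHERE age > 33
[1, 4]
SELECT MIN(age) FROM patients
33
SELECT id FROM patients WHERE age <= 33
[7]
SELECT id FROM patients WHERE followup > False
[2]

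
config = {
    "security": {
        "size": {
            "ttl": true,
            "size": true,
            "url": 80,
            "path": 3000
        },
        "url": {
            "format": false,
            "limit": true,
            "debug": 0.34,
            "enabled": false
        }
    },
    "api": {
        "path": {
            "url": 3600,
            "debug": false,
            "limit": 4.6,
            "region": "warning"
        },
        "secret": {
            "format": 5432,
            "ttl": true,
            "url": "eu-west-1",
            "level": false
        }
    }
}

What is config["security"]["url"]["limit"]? True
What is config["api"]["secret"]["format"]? 5432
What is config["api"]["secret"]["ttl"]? True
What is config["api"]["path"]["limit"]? 4.6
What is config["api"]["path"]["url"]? 3600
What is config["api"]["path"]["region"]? "warning"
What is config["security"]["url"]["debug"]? 0.34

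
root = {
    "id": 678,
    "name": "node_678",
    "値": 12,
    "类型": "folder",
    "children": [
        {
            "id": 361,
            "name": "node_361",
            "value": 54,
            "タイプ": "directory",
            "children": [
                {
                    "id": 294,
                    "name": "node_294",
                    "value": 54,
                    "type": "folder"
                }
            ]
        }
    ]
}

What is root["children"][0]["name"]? "node_361"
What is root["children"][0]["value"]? 54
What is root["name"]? "node_678"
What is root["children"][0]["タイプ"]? "directory"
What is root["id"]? 678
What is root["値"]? 12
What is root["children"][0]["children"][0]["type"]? "folder"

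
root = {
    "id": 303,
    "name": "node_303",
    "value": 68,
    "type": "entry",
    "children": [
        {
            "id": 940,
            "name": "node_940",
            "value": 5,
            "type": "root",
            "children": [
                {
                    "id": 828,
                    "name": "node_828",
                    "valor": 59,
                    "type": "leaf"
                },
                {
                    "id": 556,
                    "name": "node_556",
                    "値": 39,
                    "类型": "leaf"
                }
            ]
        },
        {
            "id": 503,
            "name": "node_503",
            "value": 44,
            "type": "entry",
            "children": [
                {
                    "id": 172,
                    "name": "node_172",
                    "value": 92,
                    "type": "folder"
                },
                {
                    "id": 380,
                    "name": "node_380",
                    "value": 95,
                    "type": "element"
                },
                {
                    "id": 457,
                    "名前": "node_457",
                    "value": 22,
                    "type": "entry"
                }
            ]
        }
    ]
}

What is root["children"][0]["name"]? "node_940"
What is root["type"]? "entry"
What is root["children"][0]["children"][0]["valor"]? 59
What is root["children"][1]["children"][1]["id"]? 380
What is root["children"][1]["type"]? "entry"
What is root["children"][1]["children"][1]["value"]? 95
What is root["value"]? 68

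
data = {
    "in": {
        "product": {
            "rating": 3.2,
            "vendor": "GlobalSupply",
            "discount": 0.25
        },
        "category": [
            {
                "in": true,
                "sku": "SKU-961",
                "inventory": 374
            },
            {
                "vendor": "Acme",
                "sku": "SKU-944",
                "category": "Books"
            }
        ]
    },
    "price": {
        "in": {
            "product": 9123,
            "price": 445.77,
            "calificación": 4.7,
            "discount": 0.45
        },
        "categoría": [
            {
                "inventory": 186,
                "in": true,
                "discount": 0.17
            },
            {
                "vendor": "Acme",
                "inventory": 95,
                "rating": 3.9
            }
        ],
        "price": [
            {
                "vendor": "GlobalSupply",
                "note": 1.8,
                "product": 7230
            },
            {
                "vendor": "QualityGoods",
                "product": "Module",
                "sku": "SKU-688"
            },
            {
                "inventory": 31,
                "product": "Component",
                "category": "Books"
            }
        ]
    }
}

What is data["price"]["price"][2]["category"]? "Books"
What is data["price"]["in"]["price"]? 445.77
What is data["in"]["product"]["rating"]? 3.2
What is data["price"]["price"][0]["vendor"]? "GlobalSupply"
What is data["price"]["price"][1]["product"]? "Module"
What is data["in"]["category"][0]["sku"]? "SKU-961"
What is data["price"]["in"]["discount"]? 0.45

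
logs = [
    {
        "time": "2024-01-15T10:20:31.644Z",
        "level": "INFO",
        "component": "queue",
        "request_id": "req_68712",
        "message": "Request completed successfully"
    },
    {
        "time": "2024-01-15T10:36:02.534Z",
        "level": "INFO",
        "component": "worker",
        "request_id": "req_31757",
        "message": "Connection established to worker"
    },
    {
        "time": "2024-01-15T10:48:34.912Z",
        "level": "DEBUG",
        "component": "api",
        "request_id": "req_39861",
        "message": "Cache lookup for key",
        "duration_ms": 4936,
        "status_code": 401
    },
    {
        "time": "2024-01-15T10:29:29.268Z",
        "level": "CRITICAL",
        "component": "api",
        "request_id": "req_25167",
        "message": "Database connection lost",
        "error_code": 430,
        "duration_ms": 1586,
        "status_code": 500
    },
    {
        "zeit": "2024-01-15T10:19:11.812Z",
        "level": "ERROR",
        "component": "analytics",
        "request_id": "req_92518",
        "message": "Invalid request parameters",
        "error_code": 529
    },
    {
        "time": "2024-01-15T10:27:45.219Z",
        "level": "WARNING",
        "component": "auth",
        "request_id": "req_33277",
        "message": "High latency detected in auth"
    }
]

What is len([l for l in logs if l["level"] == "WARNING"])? 1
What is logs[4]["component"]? "analytics"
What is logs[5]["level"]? "WARNING"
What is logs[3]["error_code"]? 430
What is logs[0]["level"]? "INFO"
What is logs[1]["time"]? "2024-01-15T10:36:02.534Z"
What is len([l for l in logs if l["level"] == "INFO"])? 2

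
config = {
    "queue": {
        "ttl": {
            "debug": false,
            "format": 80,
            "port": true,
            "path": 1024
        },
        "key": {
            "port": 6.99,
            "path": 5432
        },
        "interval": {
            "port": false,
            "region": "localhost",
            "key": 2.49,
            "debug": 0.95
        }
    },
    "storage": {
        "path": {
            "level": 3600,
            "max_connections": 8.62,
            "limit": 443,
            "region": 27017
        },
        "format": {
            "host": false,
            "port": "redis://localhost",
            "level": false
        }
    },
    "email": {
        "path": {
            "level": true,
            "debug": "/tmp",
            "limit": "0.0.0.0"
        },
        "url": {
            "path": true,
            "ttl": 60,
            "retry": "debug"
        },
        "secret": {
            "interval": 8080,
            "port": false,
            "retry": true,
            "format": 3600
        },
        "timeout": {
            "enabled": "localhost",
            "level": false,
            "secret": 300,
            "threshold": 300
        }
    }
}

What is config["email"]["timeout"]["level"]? False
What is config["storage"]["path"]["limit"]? 443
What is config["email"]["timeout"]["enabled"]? "localhost"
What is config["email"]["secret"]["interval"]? 8080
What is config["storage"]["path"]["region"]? 27017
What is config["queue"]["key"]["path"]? 5432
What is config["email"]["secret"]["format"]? 3600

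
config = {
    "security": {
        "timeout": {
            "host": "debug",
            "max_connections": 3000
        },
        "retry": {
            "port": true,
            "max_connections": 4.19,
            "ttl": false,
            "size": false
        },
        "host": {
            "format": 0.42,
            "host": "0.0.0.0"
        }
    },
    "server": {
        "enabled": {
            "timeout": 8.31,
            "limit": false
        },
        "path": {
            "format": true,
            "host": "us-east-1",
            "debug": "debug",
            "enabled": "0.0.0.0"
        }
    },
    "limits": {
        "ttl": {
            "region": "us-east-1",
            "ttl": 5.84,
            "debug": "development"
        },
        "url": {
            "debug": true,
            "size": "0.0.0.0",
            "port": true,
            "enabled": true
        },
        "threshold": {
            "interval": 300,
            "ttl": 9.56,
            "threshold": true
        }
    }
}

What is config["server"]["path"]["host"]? "us-east-1"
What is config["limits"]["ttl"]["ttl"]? 5.84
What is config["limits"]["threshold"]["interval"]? 300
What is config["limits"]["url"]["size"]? "0.0.0.0"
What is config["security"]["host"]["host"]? "0.0.0.0"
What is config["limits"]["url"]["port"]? True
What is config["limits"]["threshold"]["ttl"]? 9.56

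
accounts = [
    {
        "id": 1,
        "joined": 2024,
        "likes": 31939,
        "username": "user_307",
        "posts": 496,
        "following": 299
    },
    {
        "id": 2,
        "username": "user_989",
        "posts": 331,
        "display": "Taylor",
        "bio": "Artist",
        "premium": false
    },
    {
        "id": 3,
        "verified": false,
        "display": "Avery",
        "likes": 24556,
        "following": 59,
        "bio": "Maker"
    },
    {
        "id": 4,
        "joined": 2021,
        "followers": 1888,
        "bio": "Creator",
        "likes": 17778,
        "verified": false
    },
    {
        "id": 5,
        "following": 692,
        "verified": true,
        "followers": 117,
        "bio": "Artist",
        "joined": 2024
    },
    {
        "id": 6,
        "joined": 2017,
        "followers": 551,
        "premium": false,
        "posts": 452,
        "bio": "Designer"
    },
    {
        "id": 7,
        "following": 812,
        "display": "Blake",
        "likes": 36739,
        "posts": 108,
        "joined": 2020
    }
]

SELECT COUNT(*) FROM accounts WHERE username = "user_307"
1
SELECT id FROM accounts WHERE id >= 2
[2, 3, 4, 5, 6, 7]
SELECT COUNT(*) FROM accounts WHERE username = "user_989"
1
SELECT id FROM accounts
[1, 2, 3, 4, 5, 6, 7]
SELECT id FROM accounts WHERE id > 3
[4, 5, 6, 7]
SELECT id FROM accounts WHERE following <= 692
[1, 3, 5]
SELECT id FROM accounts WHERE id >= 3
[3, 4, 5, 6, 7]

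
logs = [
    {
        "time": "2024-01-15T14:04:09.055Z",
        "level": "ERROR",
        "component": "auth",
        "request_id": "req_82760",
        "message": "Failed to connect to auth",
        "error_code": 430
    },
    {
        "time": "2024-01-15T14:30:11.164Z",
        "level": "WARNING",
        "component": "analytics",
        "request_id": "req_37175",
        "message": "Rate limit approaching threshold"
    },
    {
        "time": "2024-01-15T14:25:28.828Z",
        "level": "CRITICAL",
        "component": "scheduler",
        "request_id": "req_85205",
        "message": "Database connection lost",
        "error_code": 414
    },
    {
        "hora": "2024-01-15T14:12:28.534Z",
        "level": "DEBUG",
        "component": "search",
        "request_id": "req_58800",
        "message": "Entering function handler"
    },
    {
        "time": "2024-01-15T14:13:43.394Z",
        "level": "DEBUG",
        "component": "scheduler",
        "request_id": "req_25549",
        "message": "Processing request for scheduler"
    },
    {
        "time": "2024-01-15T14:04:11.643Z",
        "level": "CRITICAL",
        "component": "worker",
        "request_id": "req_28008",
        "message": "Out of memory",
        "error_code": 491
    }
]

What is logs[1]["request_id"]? "req_37175"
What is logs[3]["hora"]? "2024-01-15T14:12:28.534Z"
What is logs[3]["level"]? "DEBUG"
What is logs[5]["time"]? "2024-01-15T14:04:11.643Z"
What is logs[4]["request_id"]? "req_25549"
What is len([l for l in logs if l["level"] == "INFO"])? 0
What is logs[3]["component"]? "search"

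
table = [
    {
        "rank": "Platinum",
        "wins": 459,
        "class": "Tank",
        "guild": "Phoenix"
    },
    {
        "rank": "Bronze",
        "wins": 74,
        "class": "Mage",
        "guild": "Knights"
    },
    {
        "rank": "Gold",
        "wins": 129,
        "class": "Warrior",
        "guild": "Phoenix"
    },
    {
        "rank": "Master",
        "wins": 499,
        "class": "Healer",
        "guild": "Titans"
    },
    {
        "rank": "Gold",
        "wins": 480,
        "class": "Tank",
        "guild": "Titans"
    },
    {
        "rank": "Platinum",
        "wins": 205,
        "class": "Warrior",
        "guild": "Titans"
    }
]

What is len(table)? 6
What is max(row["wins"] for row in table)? 499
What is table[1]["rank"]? "Bronze"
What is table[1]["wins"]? 74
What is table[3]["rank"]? "Master"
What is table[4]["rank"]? "Gold"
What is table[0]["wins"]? 459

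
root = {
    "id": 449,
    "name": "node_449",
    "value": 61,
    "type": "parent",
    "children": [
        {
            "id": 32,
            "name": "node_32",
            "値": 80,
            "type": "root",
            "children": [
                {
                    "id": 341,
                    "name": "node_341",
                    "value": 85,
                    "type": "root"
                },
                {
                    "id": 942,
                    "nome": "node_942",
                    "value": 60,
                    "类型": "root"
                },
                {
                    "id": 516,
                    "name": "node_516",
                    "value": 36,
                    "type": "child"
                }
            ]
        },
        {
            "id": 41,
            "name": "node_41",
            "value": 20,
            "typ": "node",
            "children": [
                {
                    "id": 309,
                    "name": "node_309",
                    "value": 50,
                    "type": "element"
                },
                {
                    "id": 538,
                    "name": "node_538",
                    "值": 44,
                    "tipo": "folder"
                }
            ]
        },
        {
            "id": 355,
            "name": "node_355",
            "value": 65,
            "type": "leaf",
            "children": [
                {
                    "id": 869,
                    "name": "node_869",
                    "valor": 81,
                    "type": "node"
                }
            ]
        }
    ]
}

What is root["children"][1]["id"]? 41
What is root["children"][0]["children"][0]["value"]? 85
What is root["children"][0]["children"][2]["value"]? 36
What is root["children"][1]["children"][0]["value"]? 50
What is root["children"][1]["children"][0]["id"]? 309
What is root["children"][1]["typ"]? "node"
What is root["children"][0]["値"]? 80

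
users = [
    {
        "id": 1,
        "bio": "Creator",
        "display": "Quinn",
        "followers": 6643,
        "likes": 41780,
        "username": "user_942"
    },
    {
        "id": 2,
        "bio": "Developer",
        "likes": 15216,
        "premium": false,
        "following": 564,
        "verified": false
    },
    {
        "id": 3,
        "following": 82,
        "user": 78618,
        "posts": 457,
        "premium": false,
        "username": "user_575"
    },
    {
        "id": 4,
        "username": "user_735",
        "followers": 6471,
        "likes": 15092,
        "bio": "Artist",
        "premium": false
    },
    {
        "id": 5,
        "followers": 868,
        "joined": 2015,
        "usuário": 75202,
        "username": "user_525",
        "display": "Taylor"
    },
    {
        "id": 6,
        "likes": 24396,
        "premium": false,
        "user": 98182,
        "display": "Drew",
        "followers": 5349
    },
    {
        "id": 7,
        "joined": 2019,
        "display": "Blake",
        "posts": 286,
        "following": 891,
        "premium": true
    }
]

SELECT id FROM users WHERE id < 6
[1, 2, 3, 4, 5]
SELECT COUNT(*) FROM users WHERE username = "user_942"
1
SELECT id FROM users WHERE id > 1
[2, 3, 4, 5, 6, 7]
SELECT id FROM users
[1, 2, 3, 4, 5, 6, 7]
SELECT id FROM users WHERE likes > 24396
[1]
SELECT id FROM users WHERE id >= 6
[6, 7]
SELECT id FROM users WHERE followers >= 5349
[1, 4, 6]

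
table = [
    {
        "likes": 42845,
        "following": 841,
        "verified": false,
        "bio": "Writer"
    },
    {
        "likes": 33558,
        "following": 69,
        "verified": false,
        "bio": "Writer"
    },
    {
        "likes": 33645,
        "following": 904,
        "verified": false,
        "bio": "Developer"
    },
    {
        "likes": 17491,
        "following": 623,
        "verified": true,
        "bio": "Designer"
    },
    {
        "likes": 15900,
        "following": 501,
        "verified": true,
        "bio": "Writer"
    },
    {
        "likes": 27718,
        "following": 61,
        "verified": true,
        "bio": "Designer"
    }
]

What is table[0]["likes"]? 42845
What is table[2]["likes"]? 33645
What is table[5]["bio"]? "Designer"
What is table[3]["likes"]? 17491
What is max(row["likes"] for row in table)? 42845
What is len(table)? 6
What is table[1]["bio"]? "Writer"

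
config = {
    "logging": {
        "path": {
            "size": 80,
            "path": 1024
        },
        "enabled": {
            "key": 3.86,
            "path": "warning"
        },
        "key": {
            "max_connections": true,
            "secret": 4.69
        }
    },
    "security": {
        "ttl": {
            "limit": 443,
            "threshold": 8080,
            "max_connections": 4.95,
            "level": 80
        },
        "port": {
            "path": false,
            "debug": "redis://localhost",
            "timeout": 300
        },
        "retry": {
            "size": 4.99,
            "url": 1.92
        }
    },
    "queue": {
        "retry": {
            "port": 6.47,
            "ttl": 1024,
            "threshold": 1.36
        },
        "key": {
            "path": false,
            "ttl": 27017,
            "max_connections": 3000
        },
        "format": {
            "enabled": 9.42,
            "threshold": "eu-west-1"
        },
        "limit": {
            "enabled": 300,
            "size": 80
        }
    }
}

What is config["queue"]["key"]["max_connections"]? 3000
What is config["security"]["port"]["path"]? False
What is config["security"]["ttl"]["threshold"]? 8080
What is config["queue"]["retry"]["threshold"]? 1.36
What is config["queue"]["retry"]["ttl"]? 1024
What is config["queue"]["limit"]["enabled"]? 300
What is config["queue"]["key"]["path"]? False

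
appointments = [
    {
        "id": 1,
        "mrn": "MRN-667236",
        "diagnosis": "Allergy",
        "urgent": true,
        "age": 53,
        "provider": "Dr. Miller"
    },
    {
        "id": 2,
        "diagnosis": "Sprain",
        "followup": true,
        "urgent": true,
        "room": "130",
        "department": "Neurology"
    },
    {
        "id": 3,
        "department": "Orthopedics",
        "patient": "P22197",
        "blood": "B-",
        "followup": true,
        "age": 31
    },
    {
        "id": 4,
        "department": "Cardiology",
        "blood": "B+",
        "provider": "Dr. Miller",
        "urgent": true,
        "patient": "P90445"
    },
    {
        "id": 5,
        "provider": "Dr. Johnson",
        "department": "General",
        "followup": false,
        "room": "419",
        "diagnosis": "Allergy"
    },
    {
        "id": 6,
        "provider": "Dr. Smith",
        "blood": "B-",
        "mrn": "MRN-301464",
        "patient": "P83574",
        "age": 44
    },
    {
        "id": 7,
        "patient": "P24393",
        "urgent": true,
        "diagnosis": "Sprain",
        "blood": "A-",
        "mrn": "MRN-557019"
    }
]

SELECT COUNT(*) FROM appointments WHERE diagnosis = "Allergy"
2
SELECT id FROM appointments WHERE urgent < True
[]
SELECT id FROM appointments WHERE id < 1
[]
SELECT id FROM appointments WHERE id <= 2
[1, 2]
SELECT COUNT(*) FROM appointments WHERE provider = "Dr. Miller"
2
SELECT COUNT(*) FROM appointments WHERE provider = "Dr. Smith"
1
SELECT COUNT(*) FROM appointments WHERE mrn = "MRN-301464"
1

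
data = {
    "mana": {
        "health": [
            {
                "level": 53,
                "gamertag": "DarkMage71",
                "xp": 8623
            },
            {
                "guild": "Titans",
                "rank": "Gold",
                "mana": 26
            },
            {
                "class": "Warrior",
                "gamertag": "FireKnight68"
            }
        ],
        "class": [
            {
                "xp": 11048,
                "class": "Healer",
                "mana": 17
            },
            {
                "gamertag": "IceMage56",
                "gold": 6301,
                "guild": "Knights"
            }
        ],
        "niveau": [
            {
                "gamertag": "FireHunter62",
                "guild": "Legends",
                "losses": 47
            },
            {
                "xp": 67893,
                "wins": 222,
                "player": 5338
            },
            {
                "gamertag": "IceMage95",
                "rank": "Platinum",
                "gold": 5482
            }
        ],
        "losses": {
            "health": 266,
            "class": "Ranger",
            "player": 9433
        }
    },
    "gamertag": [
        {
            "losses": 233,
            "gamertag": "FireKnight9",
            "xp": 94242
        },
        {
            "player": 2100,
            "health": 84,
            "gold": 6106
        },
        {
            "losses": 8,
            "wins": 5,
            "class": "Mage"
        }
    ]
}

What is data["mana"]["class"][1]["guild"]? "Knights"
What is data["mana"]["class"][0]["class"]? "Healer"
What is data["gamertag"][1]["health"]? 84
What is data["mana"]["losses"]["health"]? 266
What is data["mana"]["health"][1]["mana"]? 26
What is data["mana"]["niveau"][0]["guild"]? "Legends"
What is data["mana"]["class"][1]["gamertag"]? "IceMage56"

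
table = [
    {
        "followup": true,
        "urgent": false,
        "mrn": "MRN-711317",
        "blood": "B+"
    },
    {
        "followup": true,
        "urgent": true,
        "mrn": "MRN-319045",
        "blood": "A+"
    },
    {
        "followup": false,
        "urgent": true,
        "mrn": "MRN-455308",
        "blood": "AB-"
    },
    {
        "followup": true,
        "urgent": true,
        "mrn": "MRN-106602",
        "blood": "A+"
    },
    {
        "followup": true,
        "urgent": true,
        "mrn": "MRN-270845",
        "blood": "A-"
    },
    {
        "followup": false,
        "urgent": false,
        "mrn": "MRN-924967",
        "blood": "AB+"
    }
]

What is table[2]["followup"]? False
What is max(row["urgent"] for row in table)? True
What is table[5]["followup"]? False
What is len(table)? 6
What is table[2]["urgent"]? True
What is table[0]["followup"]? True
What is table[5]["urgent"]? False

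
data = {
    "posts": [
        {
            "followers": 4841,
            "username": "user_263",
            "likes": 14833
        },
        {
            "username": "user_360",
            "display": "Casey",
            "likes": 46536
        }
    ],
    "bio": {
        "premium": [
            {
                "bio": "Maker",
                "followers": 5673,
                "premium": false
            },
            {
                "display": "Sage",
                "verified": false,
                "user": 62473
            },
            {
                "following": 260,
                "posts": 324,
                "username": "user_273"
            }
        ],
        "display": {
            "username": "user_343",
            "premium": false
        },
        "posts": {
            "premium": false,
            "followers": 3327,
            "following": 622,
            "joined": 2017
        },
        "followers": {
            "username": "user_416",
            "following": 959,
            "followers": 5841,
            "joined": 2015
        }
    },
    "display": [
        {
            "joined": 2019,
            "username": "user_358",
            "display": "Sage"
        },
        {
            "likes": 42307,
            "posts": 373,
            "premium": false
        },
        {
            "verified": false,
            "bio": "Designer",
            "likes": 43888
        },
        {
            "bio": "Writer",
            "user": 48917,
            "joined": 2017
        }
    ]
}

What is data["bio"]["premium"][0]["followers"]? 5673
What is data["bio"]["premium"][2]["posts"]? 324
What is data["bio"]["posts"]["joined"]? 2017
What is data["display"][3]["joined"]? 2017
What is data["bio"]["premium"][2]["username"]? "user_273"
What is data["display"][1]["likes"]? 42307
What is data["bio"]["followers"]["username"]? "user_416"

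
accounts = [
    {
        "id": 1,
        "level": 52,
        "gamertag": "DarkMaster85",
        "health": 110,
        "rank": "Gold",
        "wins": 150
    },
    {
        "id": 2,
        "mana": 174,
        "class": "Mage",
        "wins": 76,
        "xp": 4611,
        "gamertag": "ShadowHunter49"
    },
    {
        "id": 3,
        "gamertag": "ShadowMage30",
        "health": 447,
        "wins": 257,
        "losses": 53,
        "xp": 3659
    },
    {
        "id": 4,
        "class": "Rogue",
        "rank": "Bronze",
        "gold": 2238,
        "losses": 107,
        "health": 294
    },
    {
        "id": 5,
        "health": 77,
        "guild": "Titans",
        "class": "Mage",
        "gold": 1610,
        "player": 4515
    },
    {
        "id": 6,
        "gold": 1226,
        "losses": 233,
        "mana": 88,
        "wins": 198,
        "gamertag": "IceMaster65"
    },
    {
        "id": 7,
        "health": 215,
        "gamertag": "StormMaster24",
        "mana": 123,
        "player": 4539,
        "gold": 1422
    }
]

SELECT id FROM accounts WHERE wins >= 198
[3, 6]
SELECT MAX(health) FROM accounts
447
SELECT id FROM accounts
[1, 2, 3, 4, 5, 6, 7]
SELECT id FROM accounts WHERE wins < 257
[1, 2, 6]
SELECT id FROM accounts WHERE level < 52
[]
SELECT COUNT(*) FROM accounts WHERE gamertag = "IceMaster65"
1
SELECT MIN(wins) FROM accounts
76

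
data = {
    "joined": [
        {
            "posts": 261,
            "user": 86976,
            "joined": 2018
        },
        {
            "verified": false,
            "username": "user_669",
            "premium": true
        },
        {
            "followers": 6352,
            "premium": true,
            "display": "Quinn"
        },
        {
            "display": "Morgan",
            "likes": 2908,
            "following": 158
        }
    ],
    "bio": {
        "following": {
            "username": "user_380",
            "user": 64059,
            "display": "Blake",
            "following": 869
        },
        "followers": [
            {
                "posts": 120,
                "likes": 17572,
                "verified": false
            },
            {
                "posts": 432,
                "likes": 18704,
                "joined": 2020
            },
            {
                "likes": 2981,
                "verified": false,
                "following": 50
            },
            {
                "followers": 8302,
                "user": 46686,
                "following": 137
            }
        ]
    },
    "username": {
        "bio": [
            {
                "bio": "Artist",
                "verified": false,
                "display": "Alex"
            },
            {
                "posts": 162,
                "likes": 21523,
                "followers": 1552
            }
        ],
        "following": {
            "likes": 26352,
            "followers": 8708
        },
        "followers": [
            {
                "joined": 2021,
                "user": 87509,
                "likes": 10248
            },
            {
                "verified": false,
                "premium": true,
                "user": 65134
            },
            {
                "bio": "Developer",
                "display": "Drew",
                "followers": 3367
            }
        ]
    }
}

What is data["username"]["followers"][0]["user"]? 87509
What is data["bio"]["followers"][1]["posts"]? 432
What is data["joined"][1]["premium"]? True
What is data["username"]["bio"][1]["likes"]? 21523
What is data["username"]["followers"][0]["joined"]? 2021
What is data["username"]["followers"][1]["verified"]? False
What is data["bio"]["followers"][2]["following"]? 50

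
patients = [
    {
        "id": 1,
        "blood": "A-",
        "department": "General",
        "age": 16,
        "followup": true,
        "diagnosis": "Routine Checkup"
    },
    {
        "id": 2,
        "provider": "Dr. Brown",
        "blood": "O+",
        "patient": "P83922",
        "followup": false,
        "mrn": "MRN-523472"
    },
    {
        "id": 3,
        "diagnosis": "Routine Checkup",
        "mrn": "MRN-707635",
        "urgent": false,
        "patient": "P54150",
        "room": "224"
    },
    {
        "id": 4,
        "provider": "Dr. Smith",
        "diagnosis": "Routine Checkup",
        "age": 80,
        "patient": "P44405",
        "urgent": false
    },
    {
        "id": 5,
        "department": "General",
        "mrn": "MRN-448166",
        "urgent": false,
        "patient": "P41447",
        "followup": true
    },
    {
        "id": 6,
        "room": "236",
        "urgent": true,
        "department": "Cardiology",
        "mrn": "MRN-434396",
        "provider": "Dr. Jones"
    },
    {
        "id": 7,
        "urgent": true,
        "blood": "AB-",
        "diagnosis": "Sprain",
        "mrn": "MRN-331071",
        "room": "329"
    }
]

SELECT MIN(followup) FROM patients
False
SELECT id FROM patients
[1, 2, 3, 4, 5, 6, 7]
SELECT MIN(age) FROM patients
16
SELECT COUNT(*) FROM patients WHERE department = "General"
2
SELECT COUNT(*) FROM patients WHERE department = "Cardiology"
1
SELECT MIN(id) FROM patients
1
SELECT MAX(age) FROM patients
80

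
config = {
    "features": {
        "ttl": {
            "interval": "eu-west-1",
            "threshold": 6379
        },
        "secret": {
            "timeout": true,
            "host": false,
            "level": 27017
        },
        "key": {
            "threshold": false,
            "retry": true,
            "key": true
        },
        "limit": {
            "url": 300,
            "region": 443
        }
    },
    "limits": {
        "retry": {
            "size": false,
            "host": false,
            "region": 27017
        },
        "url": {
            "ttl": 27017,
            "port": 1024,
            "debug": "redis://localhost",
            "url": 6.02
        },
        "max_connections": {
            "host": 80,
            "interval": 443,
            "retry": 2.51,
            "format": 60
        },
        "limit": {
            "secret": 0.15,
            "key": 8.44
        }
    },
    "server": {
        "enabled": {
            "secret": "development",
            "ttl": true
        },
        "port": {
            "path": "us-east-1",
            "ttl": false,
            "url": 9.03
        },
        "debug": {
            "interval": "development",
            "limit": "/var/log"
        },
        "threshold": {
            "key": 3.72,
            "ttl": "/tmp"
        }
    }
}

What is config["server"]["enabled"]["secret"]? "development"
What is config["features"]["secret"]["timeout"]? True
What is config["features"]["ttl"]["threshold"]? 6379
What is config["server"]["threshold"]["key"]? 3.72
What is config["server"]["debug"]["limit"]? "/var/log"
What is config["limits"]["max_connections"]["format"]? 60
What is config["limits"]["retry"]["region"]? 27017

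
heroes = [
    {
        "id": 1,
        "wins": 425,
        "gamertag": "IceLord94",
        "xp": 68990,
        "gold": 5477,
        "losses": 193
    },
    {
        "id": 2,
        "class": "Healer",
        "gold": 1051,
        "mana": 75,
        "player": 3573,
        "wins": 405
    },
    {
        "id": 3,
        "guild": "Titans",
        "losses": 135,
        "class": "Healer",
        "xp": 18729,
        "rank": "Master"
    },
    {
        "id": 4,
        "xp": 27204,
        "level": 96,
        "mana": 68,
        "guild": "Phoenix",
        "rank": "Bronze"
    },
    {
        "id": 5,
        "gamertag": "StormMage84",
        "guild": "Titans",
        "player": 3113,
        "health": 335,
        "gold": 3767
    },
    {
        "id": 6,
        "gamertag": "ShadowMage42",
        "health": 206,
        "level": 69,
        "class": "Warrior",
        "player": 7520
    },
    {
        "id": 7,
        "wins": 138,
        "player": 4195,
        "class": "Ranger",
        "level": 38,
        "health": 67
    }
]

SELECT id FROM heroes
[1, 2, 3, 4, 5, 6, 7]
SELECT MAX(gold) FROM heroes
5477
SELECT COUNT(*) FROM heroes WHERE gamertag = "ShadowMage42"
1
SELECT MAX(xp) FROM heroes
68990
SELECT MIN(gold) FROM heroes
1051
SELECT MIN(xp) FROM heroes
18729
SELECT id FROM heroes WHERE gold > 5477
[]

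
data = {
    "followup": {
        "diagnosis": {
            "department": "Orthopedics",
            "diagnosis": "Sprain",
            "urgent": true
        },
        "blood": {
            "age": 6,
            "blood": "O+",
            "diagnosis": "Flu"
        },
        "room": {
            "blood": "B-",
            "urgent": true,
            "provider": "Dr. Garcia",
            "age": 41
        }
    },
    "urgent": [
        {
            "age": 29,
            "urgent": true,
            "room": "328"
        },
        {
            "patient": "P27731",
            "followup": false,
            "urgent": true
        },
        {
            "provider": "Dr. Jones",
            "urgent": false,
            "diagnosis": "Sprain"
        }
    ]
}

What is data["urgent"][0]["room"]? "328"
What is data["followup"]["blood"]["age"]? 6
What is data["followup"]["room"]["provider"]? "Dr. Garcia"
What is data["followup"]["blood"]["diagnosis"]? "Flu"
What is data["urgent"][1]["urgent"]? True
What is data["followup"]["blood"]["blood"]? "O+"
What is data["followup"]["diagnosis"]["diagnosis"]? "Sprain"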